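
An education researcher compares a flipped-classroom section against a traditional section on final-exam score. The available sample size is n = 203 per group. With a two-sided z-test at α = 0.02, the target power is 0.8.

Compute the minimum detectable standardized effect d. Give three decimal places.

d ≈ 0.314

Need Φ(δ − 2.326) = 0.8, so δ = 2.326 + 0.842 = 3.168.
(Lower-tail contribution to power is negligible for δ > 0.)
δ = d·√(n/2) ⇒ d = δ/√(n/2) = 3.168/√(203/2) = 0.3144.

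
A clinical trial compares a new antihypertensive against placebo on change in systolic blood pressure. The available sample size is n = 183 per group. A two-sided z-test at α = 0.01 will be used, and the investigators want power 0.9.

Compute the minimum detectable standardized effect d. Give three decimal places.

d ≈ 0.403

Required noncentrality: δ = z_{0.005} + z_{0.10} = 2.576 + 1.282 = 3.857.
(The second rejection-region term Φ(−δ − z_{α/2}) is negligible and dropped.)
δ = d·√(n/2) ⇒ d = δ/√(n/2) = 3.857/√(183/2) = 0.4033.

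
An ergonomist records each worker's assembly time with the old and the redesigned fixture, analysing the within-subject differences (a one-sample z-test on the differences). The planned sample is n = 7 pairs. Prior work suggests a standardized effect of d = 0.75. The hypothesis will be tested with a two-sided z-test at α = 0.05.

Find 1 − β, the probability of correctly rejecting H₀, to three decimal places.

Power ≈ 0.510

Noncentrality parameter: δ = d·√n = 0.75 × √7 = 1.9843
Two-sided α = 0.05 → critical value z_{0.025} = 1.960.
Power = Φ(δ − 1.960) + Φ(−δ − 1.960) = Φ(0.024) + Φ(-3.944) = 0.5097 + 0.0000 = 0.5098.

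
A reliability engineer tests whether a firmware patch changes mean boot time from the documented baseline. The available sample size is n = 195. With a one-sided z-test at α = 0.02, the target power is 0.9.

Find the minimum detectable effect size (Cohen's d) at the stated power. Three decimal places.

Need Φ(δ − 2.054) = 0.9, so δ = 2.054 + 1.282 = 3.335.
δ = d·√n ⇒ d = δ/√n = 3.335/√195 = 0.2388.

d ≈ 0.239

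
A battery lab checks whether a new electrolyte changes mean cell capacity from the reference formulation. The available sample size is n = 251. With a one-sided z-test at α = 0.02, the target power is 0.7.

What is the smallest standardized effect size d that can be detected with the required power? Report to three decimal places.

Required noncentrality: δ = z_{0.02} + z_{0.30} = 2.054 + 0.524 = 2.578.
δ = d·√n ⇒ d = δ/√n = 2.578/√251 = 0.1627.

d ≈ 0.163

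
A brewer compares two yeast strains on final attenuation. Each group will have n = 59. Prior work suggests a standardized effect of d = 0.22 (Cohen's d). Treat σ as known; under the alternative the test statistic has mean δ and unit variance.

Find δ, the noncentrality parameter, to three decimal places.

δ ≈ 1.195

The noncentrality parameter scales effect size by the design's sample-size factor: δ = d·√(n/2) = 0.22 × √(59/2) = 1.1949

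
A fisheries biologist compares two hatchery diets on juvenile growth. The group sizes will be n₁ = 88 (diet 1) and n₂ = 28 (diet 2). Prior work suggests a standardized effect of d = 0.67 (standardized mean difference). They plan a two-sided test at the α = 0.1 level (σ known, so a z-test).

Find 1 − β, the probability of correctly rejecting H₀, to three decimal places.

Power ≈ 0.926

Noncentrality parameter: δ = d / √(1/n₁ + 1/n₂) = 0.67 / √(1/88 + 1/28) = 3.0879
Two-sided α = 0.1 → critical value z_{0.05} = 1.645.
Power = Φ(δ − 1.645) + Φ(−δ − 1.645) = Φ(1.443) + Φ(-4.733) = 0.9255 + 0.0000 = 0.9255.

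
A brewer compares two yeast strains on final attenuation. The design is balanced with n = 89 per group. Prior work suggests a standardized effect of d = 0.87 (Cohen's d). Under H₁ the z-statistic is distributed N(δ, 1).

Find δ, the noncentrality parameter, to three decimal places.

δ ≈ 5.804

The noncentrality parameter scales effect size by the design's sample-size factor: δ = d·√(n/2) = 0.87 × √(89/2) = 5.8036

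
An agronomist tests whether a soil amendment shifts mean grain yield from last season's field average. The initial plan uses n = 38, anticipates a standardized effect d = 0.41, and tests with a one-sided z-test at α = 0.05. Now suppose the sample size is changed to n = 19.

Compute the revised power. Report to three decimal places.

With n = 19: δ = d·√n = 0.41 × √19 = 1.7871. Critical value z_{0.05} = 1.645.
Revised power = P(Z > 1.645 − δ) = Φ(0.142) = 0.5566.

Power ≈ 0.557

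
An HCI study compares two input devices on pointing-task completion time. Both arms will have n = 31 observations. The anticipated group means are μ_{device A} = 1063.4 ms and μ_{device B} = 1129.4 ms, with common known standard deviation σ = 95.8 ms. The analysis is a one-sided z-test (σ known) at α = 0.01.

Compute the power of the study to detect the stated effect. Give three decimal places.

Power ≈ 0.650

Standardized effect: d = |μ_{device A} − μ_{device B}| / σ = |1063.4 − 1129.4| / 95.8 = 0.6889
Noncentrality parameter: δ = d·√(n/2) = 0.6889 × √(31/2) = 2.7123
One-sided α = 0.01 → critical value z_{0.01} = 2.326.
Power = Φ(δ − 2.326) = Φ(0.386) = 0.6502.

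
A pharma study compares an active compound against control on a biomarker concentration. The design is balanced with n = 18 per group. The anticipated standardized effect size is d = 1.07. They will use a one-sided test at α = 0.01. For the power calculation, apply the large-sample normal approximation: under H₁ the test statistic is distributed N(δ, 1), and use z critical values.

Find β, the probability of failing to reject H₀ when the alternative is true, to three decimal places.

β ≈ 0.188

Noncentrality parameter: λ = d·√(n/2) = 1.07 × √(18/2) = 3.2100
One-sided α = 0.01 → critical value z_{0.01} = 2.326.
Power = P(Z > 2.326 − λ) = Φ(0.884) = 0.8116.
Type II error: β = 1 − power = 1 − 0.8116 = 0.1884.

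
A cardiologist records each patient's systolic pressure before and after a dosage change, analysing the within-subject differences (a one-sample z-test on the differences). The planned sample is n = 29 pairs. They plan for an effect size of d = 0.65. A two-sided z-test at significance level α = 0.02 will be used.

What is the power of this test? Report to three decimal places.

Noncentrality parameter: λ = d·√n = 0.65 × √29 = 3.5004
Two-sided α = 0.02 → critical value z_{0.01} = 2.326.
Power = Φ(λ − 2.326) + Φ(−λ − 2.326) = Φ(1.174) + Φ(-5.827) = 0.8798 + 0.0000 = 0.8798.

Power ≈ 0.880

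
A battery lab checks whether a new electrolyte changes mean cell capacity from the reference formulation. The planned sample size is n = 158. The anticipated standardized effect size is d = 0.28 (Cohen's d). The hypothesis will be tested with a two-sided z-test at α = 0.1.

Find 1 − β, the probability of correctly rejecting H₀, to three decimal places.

Noncentrality parameter: δ = d·√n = 0.28 × √158 = 3.5195
Critical value for a two-sided test at α = 0.1: z_{α/2} = 1.645.
Power = Φ(δ − 1.645) + Φ(−δ − 1.645) = Φ(1.875) + Φ(-5.164) = 0.9696 + 0.0000 = 0.9696.

Power ≈ 0.970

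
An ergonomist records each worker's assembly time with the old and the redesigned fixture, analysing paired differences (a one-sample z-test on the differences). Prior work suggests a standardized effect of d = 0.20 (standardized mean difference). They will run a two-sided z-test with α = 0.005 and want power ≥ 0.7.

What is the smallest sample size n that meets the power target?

For power 0.7 need Φ(δ − z_{0.0025}) = 0.7, so δ = z_{0.0025} + z_{0.30} = 2.807 + 0.524 = 3.331.
(The Φ(−δ − z_{α/2}) term is vanishingly small for δ > 0 and is dropped in the standard sample-size formula.)
δ = d·√n ⇒ n = (δ/d)² = (3.331 / 0.20)² = 277.46.
Rounding up, n = 278.

n = 278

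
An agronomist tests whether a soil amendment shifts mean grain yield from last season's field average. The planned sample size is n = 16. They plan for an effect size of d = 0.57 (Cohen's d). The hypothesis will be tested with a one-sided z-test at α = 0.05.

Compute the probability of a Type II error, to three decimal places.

β ≈ 0.263

Noncentrality parameter: δ = d·√n = 0.57 × √16 = 2.2800
Critical value for a one-sided test at α = 0.05: z_α = 1.645.
Power = Φ(δ − 1.645) = Φ(0.635) = 0.7373.
Type II error: β = 1 − power = 1 − 0.7373 = 0.2627.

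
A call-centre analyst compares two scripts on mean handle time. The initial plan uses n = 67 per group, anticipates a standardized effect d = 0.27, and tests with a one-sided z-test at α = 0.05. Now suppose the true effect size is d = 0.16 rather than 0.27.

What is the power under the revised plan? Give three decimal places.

Power ≈ 0.236

With d = 0.16: δ = d·√(n/2) = 0.16 × √(67/2) = 0.9261. Critical value z_{0.05} = 1.645.
Revised power = P(Z > 1.645 − δ) = Φ(-0.719) = 0.2361.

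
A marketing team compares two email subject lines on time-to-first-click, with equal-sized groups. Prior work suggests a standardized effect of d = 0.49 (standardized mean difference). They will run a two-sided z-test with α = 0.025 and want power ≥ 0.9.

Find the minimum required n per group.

n = 104 per group

For power 0.9 need Φ(δ − z_{0.0125}) = 0.9, so δ = z_{0.0125} + z_{0.10} = 2.241 + 1.282 = 3.523.
(For δ > 0 the lower-tail rejection region contributes negligibly to power, so the one-term inversion is standard.)
δ = d·√(n/2) ⇒ n = 2(δ/d)² = 2 × (3.523 / 0.49)² = 103.38.
Rounding up, n = 104 per group.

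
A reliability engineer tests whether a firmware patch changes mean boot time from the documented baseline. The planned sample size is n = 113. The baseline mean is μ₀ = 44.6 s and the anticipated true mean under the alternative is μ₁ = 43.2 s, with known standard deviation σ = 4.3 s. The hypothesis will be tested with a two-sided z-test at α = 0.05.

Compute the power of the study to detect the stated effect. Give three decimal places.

Power ≈ 0.933

Standardized effect: d = |μ₁ − μ₀| / σ = |43.2 − 44.6| / 4.3 = 0.3256
Noncentrality parameter: δ = d·√n = 0.3256 × √113 = 3.4610
Two-sided α = 0.05 → critical value z_{0.025} = 1.960.
Power = Φ(δ − 1.960) + Φ(−δ − 1.960) = Φ(1.501) + Φ(-5.421) = 0.9333 + 0.0000 = 0.9333.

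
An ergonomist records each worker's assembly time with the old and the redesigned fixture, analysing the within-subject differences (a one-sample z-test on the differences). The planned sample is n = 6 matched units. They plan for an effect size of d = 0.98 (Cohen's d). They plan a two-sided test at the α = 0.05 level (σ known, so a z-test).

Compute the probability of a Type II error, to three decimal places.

Noncentrality parameter: δ = d·√n = 0.98 × √6 = 2.4005
Critical value for a two-sided test at α = 0.05: z_{α/2} = 1.960.
Power = Φ(δ − 1.960) + Φ(−δ − 1.960) = Φ(0.441) + Φ(-4.360) = 0.6702 + 0.0000 = 0.6702.
Type II error: β = 1 − power = 1 − 0.6702 = 0.3298.

β ≈ 0.330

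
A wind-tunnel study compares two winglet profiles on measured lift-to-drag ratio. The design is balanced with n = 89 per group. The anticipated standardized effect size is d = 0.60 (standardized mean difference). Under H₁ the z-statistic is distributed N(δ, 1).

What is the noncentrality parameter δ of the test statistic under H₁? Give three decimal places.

δ ≈ 4.002

δ = d·√(n/2) = 0.60 × √(89/2) = 4.0025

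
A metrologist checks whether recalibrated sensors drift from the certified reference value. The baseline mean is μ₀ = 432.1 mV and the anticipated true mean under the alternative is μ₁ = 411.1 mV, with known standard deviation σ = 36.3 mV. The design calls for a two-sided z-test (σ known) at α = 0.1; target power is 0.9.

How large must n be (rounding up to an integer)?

Standardized effect: d = |μ₁ − μ₀| / σ = |411.1 − 432.1| / 36.3 = 0.5785
Set Φ(δ − 1.645) = 0.9; then δ − 1.645 = Φ⁻¹(0.9) = 1.282, giving δ = 2.926.
(Ignoring the negligible lower-tail rejection probability gives the usual closed-form inversion.)
δ = d·√n ⇒ n = (δ/d)² = (2.926 / 0.5785)² = 25.59.
Rounding up, n = 26.

n = 26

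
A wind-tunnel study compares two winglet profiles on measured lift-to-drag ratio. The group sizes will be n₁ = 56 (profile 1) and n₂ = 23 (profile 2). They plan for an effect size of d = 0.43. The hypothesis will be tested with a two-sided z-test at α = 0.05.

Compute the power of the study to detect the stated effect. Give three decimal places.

Noncentrality parameter: δ = d / √(1/n₁ + 1/n₂) = 0.43 / √(1/56 + 1/23) = 1.7363
Critical value for a two-sided test at α = 0.05: z_{α/2} = 1.960.
Power = Φ(δ − 1.960) + Φ(−δ − 1.960) = Φ(-0.224) + Φ(-3.696) = 0.4115 + 0.0001 = 0.4116.

Power ≈ 0.412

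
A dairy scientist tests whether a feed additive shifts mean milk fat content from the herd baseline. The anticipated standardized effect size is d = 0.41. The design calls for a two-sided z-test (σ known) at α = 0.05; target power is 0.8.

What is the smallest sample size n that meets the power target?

For power 0.8 need Φ(δ − z_{0.025}) = 0.8, so δ = z_{0.025} + z_{0.20} = 1.960 + 0.842 = 2.802.
(For δ > 0 the lower-tail rejection region contributes negligibly to power, so the one-term inversion is standard.)
δ = d·√n ⇒ n = (δ/d)² = (2.802 / 0.41)² = 46.69.
Rounding up, n = 47.

n = 47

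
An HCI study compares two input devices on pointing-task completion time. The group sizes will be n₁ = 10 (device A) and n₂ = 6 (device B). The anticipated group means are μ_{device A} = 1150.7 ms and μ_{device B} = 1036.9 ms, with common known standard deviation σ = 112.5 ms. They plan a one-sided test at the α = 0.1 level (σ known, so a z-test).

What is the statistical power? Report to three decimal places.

Power ≈ 0.751

Standardized effect: d = |μ_{device A} − μ_{device B}| / σ = |1150.7 − 1036.9| / 112.5 = 1.0116
Noncentrality parameter: δ = d / √(1/n₁ + 1/n₂) = 1.0116 / √(1/10 + 1/6) = 1.9589
Critical value for a one-sided test at α = 0.1: z_α = 1.282.
Power = Φ(δ − 1.282) = Φ(0.677) = 0.7509.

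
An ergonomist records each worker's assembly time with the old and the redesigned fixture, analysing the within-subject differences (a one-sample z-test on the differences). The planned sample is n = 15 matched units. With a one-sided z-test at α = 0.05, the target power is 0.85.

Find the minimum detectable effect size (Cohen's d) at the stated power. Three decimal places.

d ≈ 0.692

Need Φ(δ − 1.645) = 0.85, so δ = 1.645 + 1.036 = 2.681.
δ = d·√n ⇒ d = δ/√n = 2.681/√15 = 0.6923.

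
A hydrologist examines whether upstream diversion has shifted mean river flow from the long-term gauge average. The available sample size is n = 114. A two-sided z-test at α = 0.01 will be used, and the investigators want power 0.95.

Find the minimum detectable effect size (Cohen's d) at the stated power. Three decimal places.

d ≈ 0.395

Required noncentrality: δ = z_{0.005} + z_{0.05} = 2.576 + 1.645 = 4.221.
(The second rejection-region term Φ(−δ − z_{α/2}) is negligible and dropped.)
δ = d·√n ⇒ d = δ/√n = 4.221/√114 = 0.3953.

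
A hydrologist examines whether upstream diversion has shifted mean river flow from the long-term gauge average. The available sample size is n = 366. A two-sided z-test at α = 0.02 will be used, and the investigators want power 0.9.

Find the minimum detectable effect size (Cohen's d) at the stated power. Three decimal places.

d ≈ 0.189

Required noncentrality: δ = z_{0.01} + z_{0.10} = 2.326 + 1.282 = 3.608.
(The second rejection-region term Φ(−δ − z_{α/2}) is negligible and dropped.)
δ = d·√n ⇒ d = δ/√n = 3.608/√366 = 0.1886.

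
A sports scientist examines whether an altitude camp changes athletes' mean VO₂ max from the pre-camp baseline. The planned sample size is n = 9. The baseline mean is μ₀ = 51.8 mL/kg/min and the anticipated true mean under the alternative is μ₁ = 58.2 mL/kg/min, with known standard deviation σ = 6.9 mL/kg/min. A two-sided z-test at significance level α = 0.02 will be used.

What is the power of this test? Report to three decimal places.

Standardized effect: d = |μ₁ − μ₀| / σ = |58.2 − 51.8| / 6.9 = 0.9275
Noncentrality parameter: δ = d·√n = 0.9275 × √9 = 2.7826
Critical value for a two-sided test at α = 0.02: z_{α/2} = 2.326.
Power = Φ(δ − 2.326) + Φ(−δ − 2.326) = Φ(0.456) + Φ(-5.109) = 0.6759 + 0.0000 = 0.6759.

Power ≈ 0.676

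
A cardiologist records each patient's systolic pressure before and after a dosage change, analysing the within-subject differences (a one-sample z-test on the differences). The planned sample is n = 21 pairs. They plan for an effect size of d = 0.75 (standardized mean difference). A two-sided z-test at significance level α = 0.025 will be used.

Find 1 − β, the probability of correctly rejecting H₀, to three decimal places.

Noncentrality parameter: δ = d·√n = 0.75 × √21 = 3.4369
Two-sided α = 0.025 → critical value z_{0.0125} = 2.241.
Power = Φ(δ − 2.241) + Φ(−δ − 2.241) = Φ(1.196) + Φ(-5.678) = 0.8841 + 0.0000 = 0.8841.

Power ≈ 0.884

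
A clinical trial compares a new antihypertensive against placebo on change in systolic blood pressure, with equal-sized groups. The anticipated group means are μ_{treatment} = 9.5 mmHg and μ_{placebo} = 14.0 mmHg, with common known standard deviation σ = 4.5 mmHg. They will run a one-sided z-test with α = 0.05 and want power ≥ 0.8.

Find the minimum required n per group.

n = 13 per group

Standardized effect: d = |μ_{treatment} − μ_{placebo}| / σ = |9.5 − 14.0| / 4.5 = 1.0000
Set Φ(δ − 1.645) = 0.8; then δ − 1.645 = Φ⁻¹(0.8) = 0.842, giving δ = 2.486.
δ = d·√(n/2) ⇒ n = 2(δ/d)² = 2 × (2.486 / 1.0000)² = 12.37.
Round up to the next whole unit.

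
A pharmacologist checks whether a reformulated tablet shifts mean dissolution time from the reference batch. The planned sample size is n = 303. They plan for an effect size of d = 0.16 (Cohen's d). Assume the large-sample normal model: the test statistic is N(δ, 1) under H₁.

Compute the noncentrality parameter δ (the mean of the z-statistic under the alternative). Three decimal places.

δ ≈ 2.785

The noncentrality parameter scales effect size by the design's sample-size factor: δ = d·√n = 0.16 × √303 = 2.7851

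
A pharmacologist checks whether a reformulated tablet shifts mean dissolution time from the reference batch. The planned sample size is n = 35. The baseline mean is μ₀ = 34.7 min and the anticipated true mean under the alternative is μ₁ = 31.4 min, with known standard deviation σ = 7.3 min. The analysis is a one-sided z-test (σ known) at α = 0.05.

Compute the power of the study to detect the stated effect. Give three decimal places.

Power ≈ 0.848

Standardized effect: d = |μ₁ − μ₀| / σ = |31.4 − 34.7| / 7.3 = 0.4521
Noncentrality parameter: δ = d·√n = 0.4521 × √35 = 2.6744
One-sided α = 0.05 → critical value z_{0.05} = 1.645.
Power = P(Z > 1.645 − δ) = Φ(1.030) = 0.8484.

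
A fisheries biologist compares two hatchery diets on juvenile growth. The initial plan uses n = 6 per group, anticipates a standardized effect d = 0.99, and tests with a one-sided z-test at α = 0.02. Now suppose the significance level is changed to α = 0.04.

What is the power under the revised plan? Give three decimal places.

δ = d·√(n/2) = 0.99 × √(6/2) = 1.7147 (unchanged). New critical value: z_{0.04} = 1.751.
Revised power = Φ(δ − 1.751) = Φ(-0.036) = 0.4857.

Power ≈ 0.486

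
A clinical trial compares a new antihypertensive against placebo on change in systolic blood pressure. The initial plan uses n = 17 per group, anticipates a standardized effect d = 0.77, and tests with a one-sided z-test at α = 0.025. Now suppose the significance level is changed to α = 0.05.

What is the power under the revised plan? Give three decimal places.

δ = d·√(n/2) = 0.77 × √(17/2) = 2.2449 (unchanged). New critical value: z_{0.05} = 1.645.
Revised power = P(Z > 1.645 − δ) = Φ(0.600) = 0.7258.

Power ≈ 0.726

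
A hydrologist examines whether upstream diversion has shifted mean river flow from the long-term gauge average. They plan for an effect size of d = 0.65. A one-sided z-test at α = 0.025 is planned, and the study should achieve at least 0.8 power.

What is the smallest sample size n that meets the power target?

n = 19

Set Φ(δ − 1.960) = 0.8; then δ − 1.960 = Φ⁻¹(0.8) = 0.842, giving δ = 2.802.
δ = d·√n ⇒ n = (δ/d)² = (2.802 / 0.65)² = 18.58.
Round up to the next whole unit.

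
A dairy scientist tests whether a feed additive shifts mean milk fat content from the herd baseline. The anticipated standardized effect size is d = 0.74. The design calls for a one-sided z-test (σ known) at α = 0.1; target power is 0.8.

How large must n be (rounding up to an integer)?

For power 0.8 need Φ(δ − z_{0.1}) = 0.8, so δ = z_{0.1} + z_{0.20} = 1.282 + 0.842 = 2.123.
δ = d·√n ⇒ n = (δ/d)² = (2.123 / 0.74)² = 8.23.
Round up to the next whole unit.

n = 9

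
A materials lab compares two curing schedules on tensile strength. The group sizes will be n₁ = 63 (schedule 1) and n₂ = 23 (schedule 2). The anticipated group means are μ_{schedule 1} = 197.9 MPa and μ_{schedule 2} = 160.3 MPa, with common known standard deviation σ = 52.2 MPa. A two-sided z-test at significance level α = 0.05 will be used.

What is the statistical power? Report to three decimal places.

Standardized effect: d = |μ_{schedule 1} − μ_{schedule 2}| / σ = |197.9 − 160.3| / 52.2 = 0.7203
Noncentrality parameter: λ = d / √(1/n₁ + 1/n₂) = 0.7203 / √(1/63 + 1/23) = 2.9567
Two-sided α = 0.05 → critical value z_{0.025} = 1.960.
Power = Φ(λ − 1.960) + Φ(−λ − 1.960) = Φ(0.997) + Φ(-4.917) = 0.8405 + 0.0000 = 0.8405.

Power ≈ 0.841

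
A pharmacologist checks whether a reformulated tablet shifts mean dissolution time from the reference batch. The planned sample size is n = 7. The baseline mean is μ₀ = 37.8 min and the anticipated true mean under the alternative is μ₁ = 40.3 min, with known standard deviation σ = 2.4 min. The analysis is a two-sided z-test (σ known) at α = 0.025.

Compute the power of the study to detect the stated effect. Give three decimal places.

Standardized effect: d = |μ₁ − μ₀| / σ = |40.3 − 37.8| / 2.4 = 1.0417
Noncentrality parameter: λ = d·√n = 1.0417 × √7 = 2.7560
Critical value for a two-sided test at α = 0.025: z_{α/2} = 2.241.
Power = Φ(λ − 2.241) + Φ(−λ − 2.241) = Φ(0.515) + Φ(-4.997) = 0.6966 + 0.0000 = 0.6966.

Power ≈ 0.697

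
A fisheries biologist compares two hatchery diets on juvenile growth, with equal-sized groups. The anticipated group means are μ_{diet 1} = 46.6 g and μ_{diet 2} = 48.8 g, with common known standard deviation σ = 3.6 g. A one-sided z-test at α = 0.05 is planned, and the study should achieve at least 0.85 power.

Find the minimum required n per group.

n = 39 per group

Standardized effect: d = |μ_{diet 1} − μ_{diet 2}| / σ = |46.6 − 48.8| / 3.6 = 0.6111
For power 0.85 need Φ(δ − z_{0.05}) = 0.85, so δ = z_{0.05} + z_{0.15} = 1.645 + 1.036 = 2.681.
δ = d·√(n/2) ⇒ n = 2(δ/d)² = 2 × (2.681 / 0.6111)² = 38.50.
Round up to the next whole unit.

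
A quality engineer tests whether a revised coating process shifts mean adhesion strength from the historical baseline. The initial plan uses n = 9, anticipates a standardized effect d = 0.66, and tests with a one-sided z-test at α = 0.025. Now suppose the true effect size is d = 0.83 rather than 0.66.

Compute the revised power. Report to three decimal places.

Power ≈ 0.702

With d = 0.83: δ = d·√n = 0.83 × √9 = 2.4900. Critical value z_{0.025} = 1.960.
Revised power = Φ(δ − 1.960) = Φ(0.530) = 0.7020.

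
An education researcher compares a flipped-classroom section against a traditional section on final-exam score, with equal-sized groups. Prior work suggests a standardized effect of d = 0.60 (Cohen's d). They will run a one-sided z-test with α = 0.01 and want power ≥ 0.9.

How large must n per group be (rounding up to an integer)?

Set Φ(δ − 2.326) = 0.9; then δ − 2.326 = Φ⁻¹(0.9) = 1.282, giving δ = 3.608.
δ = d·√(n/2) ⇒ n = 2(δ/d)² = 2 × (3.608 / 0.60)² = 72.32.
Rounding up, n = 73 per group.

n = 73 per group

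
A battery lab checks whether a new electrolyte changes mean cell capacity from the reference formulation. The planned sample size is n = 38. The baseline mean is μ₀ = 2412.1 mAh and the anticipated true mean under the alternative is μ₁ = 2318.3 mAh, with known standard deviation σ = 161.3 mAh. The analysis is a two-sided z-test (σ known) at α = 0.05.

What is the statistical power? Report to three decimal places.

Standardized effect: d = |μ₁ − μ₀| / σ = |2318.3 − 2412.1| / 161.3 = 0.5815
Noncentrality parameter: δ = d·√n = 0.5815 × √38 = 3.5848
Two-sided α = 0.05 → critical value z_{0.025} = 1.960.
Power = Φ(δ − 1.960) + Φ(−δ − 1.960) = Φ(1.625) + Φ(-5.545) = 0.9479 + 0.0000 = 0.9479.

Power ≈ 0.948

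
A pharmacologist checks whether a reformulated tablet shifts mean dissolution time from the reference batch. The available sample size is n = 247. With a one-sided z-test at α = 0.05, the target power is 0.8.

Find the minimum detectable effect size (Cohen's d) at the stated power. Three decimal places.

Required noncentrality: δ = z_{0.05} + z_{0.20} = 1.645 + 0.842 = 2.486.
δ = d·√n ⇒ d = δ/√n = 2.486/√247 = 0.1582.

d ≈ 0.158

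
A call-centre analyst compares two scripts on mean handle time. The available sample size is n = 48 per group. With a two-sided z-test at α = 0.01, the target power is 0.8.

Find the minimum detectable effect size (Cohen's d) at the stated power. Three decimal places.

d ≈ 0.698

Required noncentrality: δ = z_{0.005} + z_{0.20} = 2.576 + 0.842 = 3.417.
(The second rejection-region term Φ(−δ − z_{α/2}) is negligible and dropped.)
δ = d·√(n/2) ⇒ d = δ/√(n/2) = 3.417/√(48/2) = 0.6976.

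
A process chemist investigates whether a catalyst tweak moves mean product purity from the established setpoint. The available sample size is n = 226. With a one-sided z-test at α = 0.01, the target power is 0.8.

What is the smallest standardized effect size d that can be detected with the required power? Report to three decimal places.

Required noncentrality: δ = z_{0.01} + z_{0.20} = 2.326 + 0.842 = 3.168.
δ = d·√n ⇒ d = δ/√n = 3.168/√226 = 0.2107.

d ≈ 0.211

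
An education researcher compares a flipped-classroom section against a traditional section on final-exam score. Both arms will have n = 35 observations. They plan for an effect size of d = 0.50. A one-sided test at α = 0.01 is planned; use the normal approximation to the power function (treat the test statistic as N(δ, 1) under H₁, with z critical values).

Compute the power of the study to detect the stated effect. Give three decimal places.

Power ≈ 0.407

Noncentrality parameter: δ = d·√(n/2) = 0.50 × √(35/2) = 2.0917
Critical value for a one-sided test at α = 0.01: z_α = 2.326.
Power = P(Z > 2.326 − δ) = Φ(-0.235) = 0.4072.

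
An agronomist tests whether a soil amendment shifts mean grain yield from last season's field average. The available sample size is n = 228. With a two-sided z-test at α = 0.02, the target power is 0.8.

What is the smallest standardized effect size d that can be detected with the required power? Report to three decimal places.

d ≈ 0.210

Required noncentrality: δ = z_{0.01} + z_{0.20} = 2.326 + 0.842 = 3.168.
(Lower-tail contribution to power is negligible for δ > 0.)
δ = d·√n ⇒ d = δ/√n = 3.168/√228 = 0.2098.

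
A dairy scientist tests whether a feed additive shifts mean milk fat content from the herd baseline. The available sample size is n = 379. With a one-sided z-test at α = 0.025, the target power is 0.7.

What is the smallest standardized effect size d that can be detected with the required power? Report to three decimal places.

d ≈ 0.128

Need Φ(δ − 1.960) = 0.7, so δ = 1.960 + 0.524 = 2.484.
δ = d·√n ⇒ d = δ/√n = 2.484/√379 = 0.1276.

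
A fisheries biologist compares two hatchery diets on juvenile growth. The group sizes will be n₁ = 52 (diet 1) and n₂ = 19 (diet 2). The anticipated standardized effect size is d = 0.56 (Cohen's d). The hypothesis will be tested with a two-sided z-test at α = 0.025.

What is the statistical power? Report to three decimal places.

Power ≈ 0.439

Noncentrality parameter: δ = d / √(1/n₁ + 1/n₂) = 0.56 / √(1/52 + 1/19) = 2.0890
Two-sided α = 0.025 → critical value z_{0.0125} = 2.241.
Power = Φ(δ − 2.241) + Φ(−δ − 2.241) = Φ(-0.152) + Φ(-4.330) = 0.4394 + 0.0000 = 0.4394.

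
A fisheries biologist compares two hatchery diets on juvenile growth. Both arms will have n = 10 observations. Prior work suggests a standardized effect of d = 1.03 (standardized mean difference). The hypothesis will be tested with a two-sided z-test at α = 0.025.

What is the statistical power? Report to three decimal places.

Noncentrality parameter: δ = d·√(n/2) = 1.03 × √(10/2) = 2.3032
Critical value for a two-sided test at α = 0.025: z_{α/2} = 2.241.
Power = Φ(δ − 2.241) + Φ(−δ − 2.241) = Φ(0.062) + Φ(-4.545) = 0.5246 + 0.0000 = 0.5246.

Power ≈ 0.525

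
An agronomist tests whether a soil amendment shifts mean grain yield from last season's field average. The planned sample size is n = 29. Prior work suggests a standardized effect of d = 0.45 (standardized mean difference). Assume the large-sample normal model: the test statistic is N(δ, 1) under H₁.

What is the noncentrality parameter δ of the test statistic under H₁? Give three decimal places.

δ ≈ 2.423

The noncentrality parameter scales effect size by the design's sample-size factor: δ = d·√n = 0.45 × √29 = 2.4233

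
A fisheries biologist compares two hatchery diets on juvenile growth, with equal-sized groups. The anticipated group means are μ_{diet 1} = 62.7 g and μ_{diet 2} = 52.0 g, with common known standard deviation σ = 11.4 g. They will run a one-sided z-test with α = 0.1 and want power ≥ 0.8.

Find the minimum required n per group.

n = 11 per group

Standardized effect: d = |μ_{diet 1} − μ_{diet 2}| / σ = |62.7 − 52.0| / 11.4 = 0.9386
For power 0.8 need Φ(δ − z_{0.1}) = 0.8, so δ = z_{0.1} + z_{0.20} = 1.282 + 0.842 = 2.123.
δ = d·√(n/2) ⇒ n = 2(δ/d)² = 2 × (2.123 / 0.9386)² = 10.23.
Round up to the next whole unit.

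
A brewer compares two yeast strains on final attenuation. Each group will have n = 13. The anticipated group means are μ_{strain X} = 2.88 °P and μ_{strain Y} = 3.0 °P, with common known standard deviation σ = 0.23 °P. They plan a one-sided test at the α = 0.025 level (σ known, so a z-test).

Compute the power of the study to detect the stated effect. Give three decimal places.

Standardized effect: d = |μ_{strain X} − μ_{strain Y}| / σ = |2.88 − 3.0| / 0.23 = 0.5217
Noncentrality parameter: δ = d·√(n/2) = 0.5217 × √(13/2) = 1.3302
One-sided α = 0.025 → critical value z_{0.025} = 1.960.
Power = P(Z > 1.960 − δ) = Φ(-0.630) = 0.2644.

Power ≈ 0.264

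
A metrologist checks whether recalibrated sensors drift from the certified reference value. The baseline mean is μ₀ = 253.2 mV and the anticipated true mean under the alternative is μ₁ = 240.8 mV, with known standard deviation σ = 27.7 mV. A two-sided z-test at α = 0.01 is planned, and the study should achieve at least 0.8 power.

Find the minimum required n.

Standardized effect: d = |μ₁ − μ₀| / σ = |240.8 − 253.2| / 27.7 = 0.4477
Set Φ(δ − 2.576) = 0.8; then δ − 2.576 = Φ⁻¹(0.8) = 0.842, giving δ = 3.417.
(For δ > 0 the lower-tail rejection region contributes negligibly to power, so the one-term inversion is standard.)
δ = d·√n ⇒ n = (δ/d)² = (3.417 / 0.4477)² = 58.28.
Rounding up, n = 59.

n = 59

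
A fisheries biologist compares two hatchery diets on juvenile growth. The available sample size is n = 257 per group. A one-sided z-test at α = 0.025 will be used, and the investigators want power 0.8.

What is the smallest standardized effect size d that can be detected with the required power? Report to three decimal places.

Need Φ(δ − 1.960) = 0.8, so δ = 1.960 + 0.842 = 2.802.
δ = d·√(n/2) ⇒ d = δ/√(n/2) = 2.802/√(257/2) = 0.2471.

d ≈ 0.247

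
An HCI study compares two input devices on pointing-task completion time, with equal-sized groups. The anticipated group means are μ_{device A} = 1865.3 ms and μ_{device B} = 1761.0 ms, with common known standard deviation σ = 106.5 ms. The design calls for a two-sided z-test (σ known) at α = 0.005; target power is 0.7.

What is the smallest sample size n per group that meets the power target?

Standardized effect: d = |μ_{device A} − μ_{device B}| / σ = |1865.3 − 1761.0| / 106.5 = 0.9793
Set Φ(δ − 2.807) = 0.7; then δ − 2.807 = Φ⁻¹(0.7) = 0.524, giving δ = 3.331.
(For δ > 0 the lower-tail rejection region contributes negligibly to power, so the one-term inversion is standard.)
δ = d·√(n/2) ⇒ n = 2(δ/d)² = 2 × (3.331 / 0.9793)² = 23.14.
Round up to the next whole unit.

n = 24 per group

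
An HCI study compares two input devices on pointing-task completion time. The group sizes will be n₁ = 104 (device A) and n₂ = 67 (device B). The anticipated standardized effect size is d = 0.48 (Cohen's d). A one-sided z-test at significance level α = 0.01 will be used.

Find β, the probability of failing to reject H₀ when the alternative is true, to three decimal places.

β ≈ 0.230

Noncentrality parameter: δ = d / √(1/n₁ + 1/n₂) = 0.48 / √(1/104 + 1/67) = 3.0641
Critical value for a one-sided test at α = 0.01: z_α = 2.326.
Power = Φ(δ − 2.326) = Φ(0.738) = 0.7697.
Type II error: β = 1 − power = 1 − 0.7697 = 0.2303.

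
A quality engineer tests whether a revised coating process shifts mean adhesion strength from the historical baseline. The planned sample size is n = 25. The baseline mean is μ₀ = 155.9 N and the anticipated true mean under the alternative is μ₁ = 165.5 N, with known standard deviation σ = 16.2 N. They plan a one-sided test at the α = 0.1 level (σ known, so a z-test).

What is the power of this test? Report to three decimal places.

Standardized effect: d = |μ₁ − μ₀| / σ = |165.5 − 155.9| / 16.2 = 0.5926
Noncentrality parameter: δ = d·√n = 0.5926 × √25 = 2.9630
Critical value for a one-sided test at α = 0.1: z_α = 1.282.
Power = Φ(δ − 1.282) = Φ(1.681) = 0.9537.

Power ≈ 0.954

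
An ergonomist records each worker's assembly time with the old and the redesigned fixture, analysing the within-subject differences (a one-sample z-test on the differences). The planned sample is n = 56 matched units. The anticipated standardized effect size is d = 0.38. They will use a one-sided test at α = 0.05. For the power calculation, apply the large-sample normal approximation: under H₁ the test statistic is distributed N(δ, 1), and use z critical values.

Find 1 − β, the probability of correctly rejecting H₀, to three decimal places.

Noncentrality parameter: δ = d·√n = 0.38 × √56 = 2.8437
One-sided α = 0.05 → critical value z_{0.05} = 1.645.
Power = Φ(δ − 1.645) = Φ(1.199) = 0.8847.

Power ≈ 0.885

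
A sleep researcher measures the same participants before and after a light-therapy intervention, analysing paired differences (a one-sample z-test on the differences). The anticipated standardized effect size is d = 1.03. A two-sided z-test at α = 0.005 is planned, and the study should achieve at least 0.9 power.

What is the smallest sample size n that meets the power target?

n = 16

Set Φ(δ − 2.807) = 0.9; then δ − 2.807 = Φ⁻¹(0.9) = 1.282, giving δ = 4.089.
(For δ > 0 the lower-tail rejection region contributes negligibly to power, so the one-term inversion is standard.)
δ = d·√n ⇒ n = (δ/d)² = (4.089 / 1.03)² = 15.76.
Rounding up, n = 16.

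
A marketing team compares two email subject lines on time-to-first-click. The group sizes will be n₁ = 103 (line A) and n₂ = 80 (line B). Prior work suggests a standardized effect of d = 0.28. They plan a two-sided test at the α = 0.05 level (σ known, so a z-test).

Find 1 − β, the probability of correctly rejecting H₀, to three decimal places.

Noncentrality parameter: δ = d / √(1/n₁ + 1/n₂) = 0.28 / √(1/103 + 1/80) = 1.8789
Critical value for a two-sided test at α = 0.05: z_{α/2} = 1.960.
Power = Φ(δ − 1.960) + Φ(−δ − 1.960) = Φ(-0.081) + Φ(-3.839) = 0.4677 + 0.0001 = 0.4677.

Power ≈ 0.468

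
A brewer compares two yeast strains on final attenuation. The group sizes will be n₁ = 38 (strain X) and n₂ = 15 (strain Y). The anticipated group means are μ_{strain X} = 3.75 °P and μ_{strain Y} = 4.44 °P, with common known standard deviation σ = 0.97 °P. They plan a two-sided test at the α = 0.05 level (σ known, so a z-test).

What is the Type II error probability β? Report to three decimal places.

β ≈ 0.355

Standardized effect: d = |μ_{strain X} − μ_{strain Y}| / σ = |3.75 − 4.44| / 0.97 = 0.7113
Noncentrality parameter: δ = d / √(1/n₁ + 1/n₂) = 0.7113 / √(1/38 + 1/15) = 2.3328
Two-sided α = 0.05 → critical value z_{0.025} = 1.960.
Power = Φ(δ − 1.960) + Φ(−δ − 1.960) = Φ(0.373) + Φ(-4.293) = 0.6454 + 0.0000 = 0.6454.
Type II error: β = 1 − power = 1 − 0.6454 = 0.3546.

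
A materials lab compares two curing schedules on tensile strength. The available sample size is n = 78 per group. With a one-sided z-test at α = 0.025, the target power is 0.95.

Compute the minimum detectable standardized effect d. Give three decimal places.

d ≈ 0.577

Required noncentrality: δ = z_{0.025} + z_{0.05} = 1.960 + 1.645 = 3.605.
δ = d·√(n/2) ⇒ d = δ/√(n/2) = 3.605/√(78/2) = 0.5772.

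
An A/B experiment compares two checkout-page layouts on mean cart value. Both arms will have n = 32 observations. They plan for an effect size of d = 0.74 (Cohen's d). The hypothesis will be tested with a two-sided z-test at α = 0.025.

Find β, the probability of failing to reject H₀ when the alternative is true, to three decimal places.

Noncentrality parameter: δ = d·√(n/2) = 0.74 × √(32/2) = 2.9600
Two-sided α = 0.025 → critical value z_{0.0125} = 2.241.
Power = Φ(δ − 2.241) + Φ(−δ − 2.241) = Φ(0.719) + Φ(-5.201) = 0.7638 + 0.0000 = 0.7638.
Type II error: β = 1 − power = 1 − 0.7638 = 0.2362.

β ≈ 0.236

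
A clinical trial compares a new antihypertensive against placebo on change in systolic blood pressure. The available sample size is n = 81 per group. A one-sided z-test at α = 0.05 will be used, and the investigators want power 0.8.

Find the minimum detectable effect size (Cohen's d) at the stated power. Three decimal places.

d ≈ 0.391

Need Φ(δ − 1.645) = 0.8, so δ = 1.645 + 0.842 = 2.486.
δ = d·√(n/2) ⇒ d = δ/√(n/2) = 2.486/√(81/2) = 0.3907.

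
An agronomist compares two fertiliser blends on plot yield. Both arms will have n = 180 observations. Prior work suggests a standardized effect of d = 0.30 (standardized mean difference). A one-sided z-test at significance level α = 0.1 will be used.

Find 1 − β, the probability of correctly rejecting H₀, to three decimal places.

Power ≈ 0.941

Noncentrality parameter: δ = d·√(n/2) = 0.30 × √(180/2) = 2.8460
Critical value for a one-sided test at α = 0.1: z_α = 1.282.
Power = Φ(δ − 1.282) = Φ(1.564) = 0.9411.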